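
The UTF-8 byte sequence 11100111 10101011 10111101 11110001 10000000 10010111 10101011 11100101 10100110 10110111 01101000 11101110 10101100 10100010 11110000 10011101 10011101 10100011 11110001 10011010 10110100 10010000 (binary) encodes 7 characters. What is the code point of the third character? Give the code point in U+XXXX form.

Offset 0: leading byte 0xE7 = 11100111 → 3-byte char #1 = E7 AB BD.
Offset 3: leading byte 0xF1 = 11110001 → 4-byte char #2 = F1 80 97 AB.
Offset 7: leading byte 0xE5 = 11100101 → 3-byte char #3 = E5 A6 B7.
Leading byte 0xE5 = 11100101 matches 1110xxxx → 3-byte sequence.
Byte 1: 0xE5 = 11100101, payload 0101 (4 bits).
Byte 2: 0xA6 = 10100110 (10xxxxxx ✓), payload 100110.
Byte 3: 0xB7 = 10110111 (10xxxxxx ✓), payload 110111.
Concatenate: 0101100110110111 = 0x59B7 (16 bits → U+59B7).

U+59B7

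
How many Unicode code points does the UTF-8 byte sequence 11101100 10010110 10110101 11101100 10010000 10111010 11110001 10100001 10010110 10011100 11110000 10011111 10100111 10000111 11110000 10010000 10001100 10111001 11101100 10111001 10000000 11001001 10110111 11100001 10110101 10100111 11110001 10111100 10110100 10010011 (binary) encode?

9

Byte at offset 0: 0xEC = 11101100 → 3-byte char (#1). Advance 3.
Byte at offset 3: 0xEC = 11101100 → 3-byte char (#2). Advance 3.
Byte at offset 6: 0xF1 = 11110001 → 4-byte char (#3). Advance 4.
Byte at offset 10: 0xF0 = 11110000 → 4-byte char (#4). Advance 4.
Byte at offset 14: 0xF0 = 11110000 → 4-byte char (#5). Advance 4.
Byte at offset 18: 0xEC = 11101100 → 3-byte char (#6). Advance 3.
Byte at offset 21: 0xC9 = 11001001 → 2-byte char (#7). Advance 2.
Byte at offset 23: 0xE1 = 11100001 → 3-byte char (#8). Advance 3.
Byte at offset 26: 0xF1 = 11110001 → 4-byte char (#9). Advance 4.
Reached end at offset 30 after 9 code points.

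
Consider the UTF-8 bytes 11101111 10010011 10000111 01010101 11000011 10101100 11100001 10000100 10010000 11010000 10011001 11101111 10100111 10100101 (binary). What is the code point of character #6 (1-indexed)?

U+F9E5

Offset 0: leading byte 0xEF = 11101111 → 3-byte char #1 = EF 93 87.
Offset 3: leading byte 0x55 = 01010101 → 1-byte char #2 = 55.
Offset 4: leading byte 0xC3 = 11000011 → 2-byte char #3 = C3 AC.
Offset 6: leading byte 0xE1 = 11100001 → 3-byte char #4 = E1 84 90.
Offset 9: leading byte 0xD0 = 11010000 → 2-byte char #5 = D0 99.
Offset 11: leading byte 0xEF = 11101111 → 3-byte char #6 = EF A7 A5.
Leading byte 0xEF = 11101111 matches 1110xxxx → 3-byte sequence.
Byte 1: 0xEF = 11101111, payload 1111 (4 bits).
Byte 2: 0xA7 = 10100111 (10xxxxxx ✓), payload 100111.
Byte 3: 0xA5 = 10100101 (10xxxxxx ✓), payload 100101.
Concatenate: 1111100111100101 = 0xF9E5 (16 bits → U+F9E5).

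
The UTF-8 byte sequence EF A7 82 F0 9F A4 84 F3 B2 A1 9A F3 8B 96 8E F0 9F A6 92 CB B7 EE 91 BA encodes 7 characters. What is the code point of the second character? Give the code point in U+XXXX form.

Offset 0: leading byte 0xEF = 11101111 → 3-byte char #1 = EF A7 82.
Offset 3: leading byte 0xF0 = 11110000 → 4-byte char #2 = F0 9F A4 84.
Leading byte 0xF0 = 11110000 matches 11110xxx → 4-byte sequence.
Byte 1: 0xF0 = 11110000, payload 000 (3 bits).
Byte 2: 0x9F = 10011111 (10xxxxxx ✓), payload 011111.
Byte 3: 0xA4 = 10100100 (10xxxxxx ✓), payload 100100.
Byte 4: 0x84 = 10000100 (10xxxxxx ✓), payload 000100.
Concatenate: 000011111100100000100 = 0x1F904 (21 bits → U+1F904).

U+1F904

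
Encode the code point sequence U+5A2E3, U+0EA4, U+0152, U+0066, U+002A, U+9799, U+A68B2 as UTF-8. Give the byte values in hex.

F1 9A 8B A3 E0 BA A4 C5 92 66 2A E9 9E 99 F2 A6 A2 B2

U+5A2E3: 4-byte form → F1 9A 8B A3.
U+0EA4: 3-byte form → E0 BA A4.
U+0152: 2-byte form → C5 92.
U+0066: 1-byte form → 66.
U+002A: 1-byte form → 2A.
U+9799: 3-byte form → E9 9E 99.
U+A68B2: 4-byte form → F2 A6 A2 B2.
Concatenated (18 bytes): F1 9A 8B A3 E0 BA A4 C5 92 66 2A E9 9E 99 F2 A6 A2 B2.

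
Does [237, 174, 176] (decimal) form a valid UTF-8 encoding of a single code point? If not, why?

Structurally a 3-byte sequence; payload = 0xDBB0.
But 0xDBB0 is in U+D800–U+DFFF, the surrogate range. Surrogates are not Unicode scalar values and are forbidden in UTF-8.

invalid (encodes a surrogate (U+D800–U+DFFF))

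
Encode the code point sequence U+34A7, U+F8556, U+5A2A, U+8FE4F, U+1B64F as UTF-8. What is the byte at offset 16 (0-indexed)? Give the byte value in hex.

0x99

U+34A7 → 3-byte form E3 92 A7 at offsets 0–2.
U+F8556 → 4-byte form F3 B8 95 96 at offsets 3–6.
U+5A2A → 3-byte form E5 A8 AA at offsets 7–9.
U+8FE4F → 4-byte form F2 8F B9 8F at offsets 10–13.
U+1B64F → 4-byte form F0 9B 99 8F at offsets 14–17.
Offset 16 falls in char 5's range; it's byte 3 of F0 9B 99 8F = 0x99.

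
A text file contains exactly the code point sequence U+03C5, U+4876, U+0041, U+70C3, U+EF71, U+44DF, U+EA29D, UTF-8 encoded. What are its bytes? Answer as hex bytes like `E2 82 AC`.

U+03C5: 2-byte form → CF 85.
U+4876: 3-byte form → E4 A1 B6.
U+0041: 1-byte form → 41.
U+70C3: 3-byte form → E7 83 83.
U+EF71: 3-byte form → EE BD B1.
U+44DF: 3-byte form → E4 93 9F.
U+EA29D: 4-byte form → F3 AA 8A 9D.
Concatenated (19 bytes): CF 85 E4 A1 B6 41 E7 83 83 EE BD B1 E4 93 9F F3 AA 8A 9D.

CF 85 E4 A1 B6 41 E7 83 83 EE BD B1 E4 93 9F F3 AA 8A 9D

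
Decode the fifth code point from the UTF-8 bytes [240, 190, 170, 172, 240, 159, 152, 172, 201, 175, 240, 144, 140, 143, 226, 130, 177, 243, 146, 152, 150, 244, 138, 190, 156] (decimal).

U+20B1

Offset 0: leading byte 0xF0 = 11110000 → 4-byte char #1 = F0 BE AA AC.
Offset 4: leading byte 0xF0 = 11110000 → 4-byte char #2 = F0 9F 98 AC.
Offset 8: leading byte 0xC9 = 11001001 → 2-byte char #3 = C9 AF.
Offset 10: leading byte 0xF0 = 11110000 → 4-byte char #4 = F0 90 8C 8F.
Offset 14: leading byte 0xE2 = 11100010 → 3-byte char #5 = E2 82 B1.
Leading byte 0xE2 = 11100010 matches 1110xxxx → 3-byte sequence.
Byte 1: 0xE2 = 11100010, payload 0010 (4 bits).
Byte 2: 0x82 = 10000010 (10xxxxxx ✓), payload 000010.
Byte 3: 0xB1 = 10110001 (10xxxxxx ✓), payload 110001.
Concatenate: 0010000010110001 = 0x20B1 (16 bits → U+20B1).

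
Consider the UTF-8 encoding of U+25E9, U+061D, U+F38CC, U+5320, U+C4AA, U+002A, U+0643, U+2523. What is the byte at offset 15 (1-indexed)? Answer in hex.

0xAA

1-indexed offset 15 is 0-indexed offset 14.
U+25E9 → 3-byte form E2 97 A9 at offsets 0–2.
U+061D → 2-byte form D8 9D at offsets 3–4.
U+F38CC → 4-byte form F3 B3 A3 8C at offsets 5–8.
U+5320 → 3-byte form E5 8C A0 at offsets 9–11.
U+C4AA → 3-byte form EC 92 AA at offsets 12–14.
Offset 14 falls in char 5's range; it's byte 3 of EC 92 AA = 0xAA.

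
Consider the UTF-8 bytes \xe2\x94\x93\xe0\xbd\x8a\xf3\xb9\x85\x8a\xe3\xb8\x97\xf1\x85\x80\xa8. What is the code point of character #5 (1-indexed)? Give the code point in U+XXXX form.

Offset 0: leading byte 0xE2 = 11100010 → 3-byte char #1 = E2 94 93.
Offset 3: leading byte 0xE0 = 11100000 → 3-byte char #2 = E0 BD 8A.
Offset 6: leading byte 0xF3 = 11110011 → 4-byte char #3 = F3 B9 85 8A.
Offset 10: leading byte 0xE3 = 11100011 → 3-byte char #4 = E3 B8 97.
Offset 13: leading byte 0xF1 = 11110001 → 4-byte char #5 = F1 85 80 A8.
Leading byte 0xF1 = 11110001 matches 11110xxx → 4-byte sequence.
Byte 1: 0xF1 = 11110001, payload 001 (3 bits).
Byte 2: 0x85 = 10000101 (10xxxxxx ✓), payload 000101.
Byte 3: 0x80 = 10000000 (10xxxxxx ✓), payload 000000.
Byte 4: 0xA8 = 10101000 (10xxxxxx ✓), payload 101000.
Concatenate: 001000101000000101000 = 0x45028 (21 bits → U+45028).

U+45028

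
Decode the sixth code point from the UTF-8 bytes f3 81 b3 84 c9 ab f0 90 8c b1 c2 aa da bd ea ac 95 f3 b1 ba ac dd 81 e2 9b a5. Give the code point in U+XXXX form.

U+AB15

Offset 0: leading byte 0xF3 = 11110011 → 4-byte char #1 = F3 81 B3 84.
Offset 4: leading byte 0xC9 = 11001001 → 2-byte char #2 = C9 AB.
Offset 6: leading byte 0xF0 = 11110000 → 4-byte char #3 = F0 90 8C B1.
Offset 10: leading byte 0xC2 = 11000010 → 2-byte char #4 = C2 AA.
Offset 12: leading byte 0xDA = 11011010 → 2-byte char #5 = DA BD.
Offset 14: leading byte 0xEA = 11101010 → 3-byte char #6 = EA AC 95.
Leading byte 0xEA = 11101010 matches 1110xxxx → 3-byte sequence.
Byte 1: 0xEA = 11101010, payload 1010 (4 bits).
Byte 2: 0xAC = 10101100 (10xxxxxx ✓), payload 101100.
Byte 3: 0x95 = 10010101 (10xxxxxx ✓), payload 010101.
Concatenate: 1010101100010101 = 0xAB15 (16 bits → U+AB15).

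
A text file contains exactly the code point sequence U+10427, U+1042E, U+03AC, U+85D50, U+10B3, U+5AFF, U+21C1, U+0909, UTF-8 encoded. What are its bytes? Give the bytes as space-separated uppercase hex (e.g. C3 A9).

U+10427: 4-byte form → F0 90 90 A7.
U+1042E: 4-byte form → F0 90 90 AE.
U+03AC: 2-byte form → CE AC.
U+85D50: 4-byte form → F2 85 B5 90.
U+10B3: 3-byte form → E1 82 B3.
U+5AFF: 3-byte form → E5 AB BF.
U+21C1: 3-byte form → E2 87 81.
U+0909: 3-byte form → E0 A4 89.
Concatenated (26 bytes): F0 90 90 A7 F0 90 90 AE CE AC F2 85 B5 90 E1 82 B3 E5 AB BF E2 87 81 E0 A4 89.

F0 90 90 A7 F0 90 90 AE CE AC F2 85 B5 90 E1 82 B3 E5 AB BF E2 87 81 E0 A4 89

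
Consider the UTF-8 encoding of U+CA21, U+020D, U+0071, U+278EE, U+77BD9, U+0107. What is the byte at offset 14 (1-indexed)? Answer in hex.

1-indexed offset 14 is 0-indexed offset 13.
U+CA21 → 3-byte form EC A8 A1 at offsets 0–2.
U+020D → 2-byte form C8 8D at offsets 3–4.
U+0071 → 1-byte form 71 at offsets 5–5.
U+278EE → 4-byte form F0 A7 A3 AE at offsets 6–9.
U+77BD9 → 4-byte form F1 B7 AF 99 at offsets 10–13.
Offset 13 falls in char 5's range; it's byte 4 of F1 B7 AF 99 = 0x99.

0x99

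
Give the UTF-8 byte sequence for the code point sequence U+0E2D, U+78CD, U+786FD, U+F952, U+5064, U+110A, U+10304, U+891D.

U+0E2D: 3-byte form → E0 B8 AD.
U+78CD: 3-byte form → E7 A3 8D.
U+786FD: 4-byte form → F1 B8 9B BD.
U+F952: 3-byte form → EF A5 92.
U+5064: 3-byte form → E5 81 A4.
U+110A: 3-byte form → E1 84 8A.
U+10304: 4-byte form → F0 90 8C 84.
U+891D: 3-byte form → E8 A4 9D.
Concatenated (26 bytes): E0 B8 AD E7 A3 8D F1 B8 9B BD EF A5 92 E5 81 A4 E1 84 8A F0 90 8C 84 E8 A4 9D.

E0 B8 AD E7 A3 8D F1 B8 9B BD EF A5 92 E5 81 A4 E1 84 8A F0 90 8C 84 E8 A4 9D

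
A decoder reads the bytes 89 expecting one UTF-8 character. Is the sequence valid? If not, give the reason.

invalid (continuation byte with no leading byte)

Byte 0x89 = 10001001 has the form 10xxxxxx — a continuation byte — but there is no preceding leading byte.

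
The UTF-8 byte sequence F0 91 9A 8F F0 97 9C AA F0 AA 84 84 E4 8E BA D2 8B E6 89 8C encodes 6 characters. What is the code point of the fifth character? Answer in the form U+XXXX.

U+048B

Offset 0: leading byte 0xF0 = 11110000 → 4-byte char #1 = F0 91 9A 8F.
Offset 4: leading byte 0xF0 = 11110000 → 4-byte char #2 = F0 97 9C AA.
Offset 8: leading byte 0xF0 = 11110000 → 4-byte char #3 = F0 AA 84 84.
Offset 12: leading byte 0xE4 = 11100100 → 3-byte char #4 = E4 8E BA.
Offset 15: leading byte 0xD2 = 11010010 → 2-byte char #5 = D2 8B.
Leading byte 0xD2 = 11010010 matches 110xxxxx → 2-byte sequence.
Byte 1: 0xD2 = 11010010, payload 10010 (5 bits).
Byte 2: 0x8B = 10001011 (10xxxxxx ✓), payload 001011.
Concatenate: 10010001011 = 0x48B (11 bits → U+048B).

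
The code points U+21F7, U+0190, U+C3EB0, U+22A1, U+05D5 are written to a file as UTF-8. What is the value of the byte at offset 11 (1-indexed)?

1-indexed offset 11 is 0-indexed offset 10.
U+21F7 → 3-byte form E2 87 B7 at offsets 0–2.
U+0190 → 2-byte form C6 90 at offsets 3–4.
U+C3EB0 → 4-byte form F3 83 BA B0 at offsets 5–8.
U+22A1 → 3-byte form E2 8A A1 at offsets 9–11.
Offset 10 falls in char 4's range; it's byte 2 of E2 8A A1 = 0x8A.

0x8A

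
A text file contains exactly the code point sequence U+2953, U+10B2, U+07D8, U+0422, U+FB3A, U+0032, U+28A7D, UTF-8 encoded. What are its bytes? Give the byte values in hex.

E2 A5 93 E1 82 B2 DF 98 D0 A2 EF AC BA 32 F0 A8 A9 BD

U+2953: 3-byte form → E2 A5 93.
U+10B2: 3-byte form → E1 82 B2.
U+07D8: 2-byte form → DF 98.
U+0422: 2-byte form → D0 A2.
U+FB3A: 3-byte form → EF AC BA.
U+0032: 1-byte form → 32.
U+28A7D: 4-byte form → F0 A8 A9 BD.
Concatenated (18 bytes): E2 A5 93 E1 82 B2 DF 98 D0 A2 EF AC BA 32 F0 A8 A9 BD.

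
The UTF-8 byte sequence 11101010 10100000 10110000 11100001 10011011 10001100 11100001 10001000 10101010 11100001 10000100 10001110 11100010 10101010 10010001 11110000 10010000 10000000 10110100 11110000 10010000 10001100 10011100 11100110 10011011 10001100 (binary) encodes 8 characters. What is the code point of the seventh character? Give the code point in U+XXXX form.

U+1031C

Offset 0: leading byte 0xEA = 11101010 → 3-byte char #1 = EA A0 B0.
Offset 3: leading byte 0xE1 = 11100001 → 3-byte char #2 = E1 9B 8C.
Offset 6: leading byte 0xE1 = 11100001 → 3-byte char #3 = E1 88 AA.
Offset 9: leading byte 0xE1 = 11100001 → 3-byte char #4 = E1 84 8E.
Offset 12: leading byte 0xE2 = 11100010 → 3-byte char #5 = E2 AA 91.
Offset 15: leading byte 0xF0 = 11110000 → 4-byte char #6 = F0 90 80 B4.
Offset 19: leading byte 0xF0 = 11110000 → 4-byte char #7 = F0 90 8C 9C.
Leading byte 0xF0 = 11110000 matches 11110xxx → 4-byte sequence.
Byte 1: 0xF0 = 11110000, payload 000 (3 bits).
Byte 2: 0x90 = 10010000 (10xxxxxx ✓), payload 010000.
Byte 3: 0x8C = 10001100 (10xxxxxx ✓), payload 001100.
Byte 4: 0x9C = 10011100 (10xxxxxx ✓), payload 011100.
Concatenate: 000010000001100011100 = 0x1031C (21 bits → U+1031C).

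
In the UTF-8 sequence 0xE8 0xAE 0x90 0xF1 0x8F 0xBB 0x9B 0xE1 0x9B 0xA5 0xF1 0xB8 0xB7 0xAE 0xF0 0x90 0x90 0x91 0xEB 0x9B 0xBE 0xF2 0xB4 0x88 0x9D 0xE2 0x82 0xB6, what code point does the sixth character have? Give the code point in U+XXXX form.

Offset 0: leading byte 0xE8 = 11101000 → 3-byte char #1 = E8 AE 90.
Offset 3: leading byte 0xF1 = 11110001 → 4-byte char #2 = F1 8F BB 9B.
Offset 7: leading byte 0xE1 = 11100001 → 3-byte char #3 = E1 9B A5.
Offset 10: leading byte 0xF1 = 11110001 → 4-byte char #4 = F1 B8 B7 AE.
Offset 14: leading byte 0xF0 = 11110000 → 4-byte char #5 = F0 90 90 91.
Offset 18: leading byte 0xEB = 11101011 → 3-byte char #6 = EB 9B BE.
Leading byte 0xEB = 11101011 matches 1110xxxx → 3-byte sequence.
Byte 1: 0xEB = 11101011, payload 1011 (4 bits).
Byte 2: 0x9B = 10011011 (10xxxxxx ✓), payload 011011.
Byte 3: 0xBE = 10111110 (10xxxxxx ✓), payload 111110.
Concatenate: 1011011011111110 = 0xB6FE (16 bits → U+B6FE).

U+B6FE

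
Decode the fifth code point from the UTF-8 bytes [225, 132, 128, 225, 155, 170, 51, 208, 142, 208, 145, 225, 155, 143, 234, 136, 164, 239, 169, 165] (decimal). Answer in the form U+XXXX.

U+0411

Offset 0: leading byte 0xE1 = 11100001 → 3-byte char #1 = E1 84 80.
Offset 3: leading byte 0xE1 = 11100001 → 3-byte char #2 = E1 9B AA.
Offset 6: leading byte 0x33 = 00110011 → 1-byte char #3 = 33.
Offset 7: leading byte 0xD0 = 11010000 → 2-byte char #4 = D0 8E.
Offset 9: leading byte 0xD0 = 11010000 → 2-byte char #5 = D0 91.
Leading byte 0xD0 = 11010000 matches 110xxxxx → 2-byte sequence.
Byte 1: 0xD0 = 11010000, payload 10000 (5 bits).
Byte 2: 0x91 = 10010001 (10xxxxxx ✓), payload 010001.
Concatenate: 10000010001 = 0x411 (11 bits → U+0411).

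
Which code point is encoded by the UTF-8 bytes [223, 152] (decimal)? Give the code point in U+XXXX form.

U+07D8

Leading byte 0xDF = 11011111 matches 110xxxxx → 2-byte sequence.
Byte 1: 0xDF = 11011111, payload 11111 (5 bits).
Byte 2: 0x98 = 10011000 (10xxxxxx ✓), payload 011000.
Concatenate: 11111011000 = 0x7D8 (11 bits → U+07D8).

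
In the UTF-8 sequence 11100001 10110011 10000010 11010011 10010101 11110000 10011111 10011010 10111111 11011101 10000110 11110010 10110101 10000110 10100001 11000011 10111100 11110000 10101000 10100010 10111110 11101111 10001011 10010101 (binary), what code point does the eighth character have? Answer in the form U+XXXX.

U+F2D5

Offset 0: leading byte 0xE1 = 11100001 → 3-byte char #1 = E1 B3 82.
Offset 3: leading byte 0xD3 = 11010011 → 2-byte char #2 = D3 95.
Offset 5: leading byte 0xF0 = 11110000 → 4-byte char #3 = F0 9F 9A BF.
Offset 9: leading byte 0xDD = 11011101 → 2-byte char #4 = DD 86.
Offset 11: leading byte 0xF2 = 11110010 → 4-byte char #5 = F2 B5 86 A1.
Offset 15: leading byte 0xC3 = 11000011 → 2-byte char #6 = C3 BC.
Offset 17: leading byte 0xF0 = 11110000 → 4-byte char #7 = F0 A8 A2 BE.
Offset 21: leading byte 0xEF = 11101111 → 3-byte char #8 = EF 8B 95.
Leading byte 0xEF = 11101111 matches 1110xxxx → 3-byte sequence.
Byte 1: 0xEF = 11101111, payload 1111 (4 bits).
Byte 2: 0x8B = 10001011 (10xxxxxx ✓), payload 001011.
Byte 3: 0x95 = 10010101 (10xxxxxx ✓), payload 010101.
Concatenate: 1111001011010101 = 0xF2D5 (16 bits → U+F2D5).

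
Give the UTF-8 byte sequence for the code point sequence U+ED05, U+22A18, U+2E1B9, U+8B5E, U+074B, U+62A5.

EE B4 85 F0 A2 A8 98 F0 AE 86 B9 E8 AD 9E DD 8B E6 8A A5

U+ED05: 3-byte form → EE B4 85.
U+22A18: 4-byte form → F0 A2 A8 98.
U+2E1B9: 4-byte form → F0 AE 86 B9.
U+8B5E: 3-byte form → E8 AD 9E.
U+074B: 2-byte form → DD 8B.
U+62A5: 3-byte form → E6 8A A5.
Concatenated (19 bytes): EE B4 85 F0 A2 A8 98 F0 AE 86 B9 E8 AD 9E DD 8B E6 8A A5.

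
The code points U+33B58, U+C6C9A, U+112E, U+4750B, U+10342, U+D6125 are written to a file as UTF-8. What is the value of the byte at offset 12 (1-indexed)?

0xF1

1-indexed offset 12 is 0-indexed offset 11.
U+33B58 → 4-byte form F0 B3 AD 98 at offsets 0–3.
U+C6C9A → 4-byte form F3 86 B2 9A at offsets 4–7.
U+112E → 3-byte form E1 84 AE at offsets 8–10.
U+4750B → 4-byte form F1 87 94 8B at offsets 11–14.
Offset 11 falls in char 4's range; it's byte 1 of F1 87 94 8B = 0xF1.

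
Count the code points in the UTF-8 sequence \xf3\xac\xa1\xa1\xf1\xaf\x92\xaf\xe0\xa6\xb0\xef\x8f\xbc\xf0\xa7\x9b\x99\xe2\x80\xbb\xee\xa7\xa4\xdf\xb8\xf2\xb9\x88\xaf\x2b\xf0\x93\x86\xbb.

Byte at offset 0: 0xF3 = 11110011 → 4-byte char (#1). Advance 4.
Byte at offset 4: 0xF1 = 11110001 → 4-byte char (#2). Advance 4.
Byte at offset 8: 0xE0 = 11100000 → 3-byte char (#3). Advance 3.
Byte at offset 11: 0xEF = 11101111 → 3-byte char (#4). Advance 3.
Byte at offset 14: 0xF0 = 11110000 → 4-byte char (#5). Advance 4.
Byte at offset 18: 0xE2 = 11100010 → 3-byte char (#6). Advance 3.
Byte at offset 21: 0xEE = 11101110 → 3-byte char (#7). Advance 3.
Byte at offset 24: 0xDF = 11011111 → 2-byte char (#8). Advance 2.
Byte at offset 26: 0xF2 = 11110010 → 4-byte char (#9). Advance 4.
Byte at offset 30: 0x2B = 00101011 → 1-byte char (#10). Advance 1.
Byte at offset 31: 0xF0 = 11110000 → 4-byte char (#11). Advance 4.
Reached end at offset 35 after 11 code points.

11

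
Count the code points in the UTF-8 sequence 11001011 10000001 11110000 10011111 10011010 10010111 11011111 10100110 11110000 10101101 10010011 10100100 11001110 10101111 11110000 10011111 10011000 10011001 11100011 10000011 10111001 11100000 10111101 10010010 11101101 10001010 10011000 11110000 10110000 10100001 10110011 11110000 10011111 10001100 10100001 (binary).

Byte at offset 0: 0xCB = 11001011 → 2-byte char (#1). Advance 2.
Byte at offset 2: 0xF0 = 11110000 → 4-byte char (#2). Advance 4.
Byte at offset 6: 0xDF = 11011111 → 2-byte char (#3). Advance 2.
Byte at offset 8: 0xF0 = 11110000 → 4-byte char (#4). Advance 4.
Byte at offset 12: 0xCE = 11001110 → 2-byte char (#5). Advance 2.
Byte at offset 14: 0xF0 = 11110000 → 4-byte char (#6). Advance 4.
Byte at offset 18: 0xE3 = 11100011 → 3-byte char (#7). Advance 3.
Byte at offset 21: 0xE0 = 11100000 → 3-byte char (#8). Advance 3.
Byte at offset 24: 0xED = 11101101 → 3-byte char (#9). Advance 3.
Byte at offset 27: 0xF0 = 11110000 → 4-byte char (#10). Advance 4.
Byte at offset 31: 0xF0 = 11110000 → 4-byte char (#11). Advance 4.
Reached end at offset 35 after 11 code points.

11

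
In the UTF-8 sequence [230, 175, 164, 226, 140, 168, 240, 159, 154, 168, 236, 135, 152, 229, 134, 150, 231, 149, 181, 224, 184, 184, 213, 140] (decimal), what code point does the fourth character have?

Offset 0: leading byte 0xE6 = 11100110 → 3-byte char #1 = E6 AF A4.
Offset 3: leading byte 0xE2 = 11100010 → 3-byte char #2 = E2 8C A8.
Offset 6: leading byte 0xF0 = 11110000 → 4-byte char #3 = F0 9F 9A A8.
Offset 10: leading byte 0xEC = 11101100 → 3-byte char #4 = EC 87 98.
Leading byte 0xEC = 11101100 matches 1110xxxx → 3-byte sequence.
Byte 1: 0xEC = 11101100, payload 1100 (4 bits).
Byte 2: 0x87 = 10000111 (10xxxxxx ✓), payload 000111.
Byte 3: 0x98 = 10011000 (10xxxxxx ✓), payload 011000.
Concatenate: 1100000111011000 = 0xC1D8 (16 bits → U+C1D8).

U+C1D8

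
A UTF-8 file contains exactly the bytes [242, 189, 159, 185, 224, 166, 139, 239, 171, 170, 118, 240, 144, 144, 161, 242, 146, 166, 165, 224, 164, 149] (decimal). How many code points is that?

Byte at offset 0: 0xF2 = 11110010 → 4-byte char (#1). Advance 4.
Byte at offset 4: 0xE0 = 11100000 → 3-byte char (#2). Advance 3.
Byte at offset 7: 0xEF = 11101111 → 3-byte char (#3). Advance 3.
Byte at offset 10: 0x76 = 01110110 → 1-byte char (#4). Advance 1.
Byte at offset 11: 0xF0 = 11110000 → 4-byte char (#5). Advance 4.
Byte at offset 15: 0xF2 = 11110010 → 4-byte char (#6). Advance 4.
Byte at offset 19: 0xE0 = 11100000 → 3-byte char (#7). Advance 3.
Reached end at offset 22 after 7 code points.

7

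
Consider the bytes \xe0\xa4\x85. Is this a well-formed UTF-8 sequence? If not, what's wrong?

valid

Leading byte 0xE0 = 11100000 → 3-byte form.
Continuation bytes 0xA4=10100100, 0x85=10000101 all match 10xxxxxx.
Decoded value 0x905 is ≥ 0x800 (shortest form) and not a surrogate.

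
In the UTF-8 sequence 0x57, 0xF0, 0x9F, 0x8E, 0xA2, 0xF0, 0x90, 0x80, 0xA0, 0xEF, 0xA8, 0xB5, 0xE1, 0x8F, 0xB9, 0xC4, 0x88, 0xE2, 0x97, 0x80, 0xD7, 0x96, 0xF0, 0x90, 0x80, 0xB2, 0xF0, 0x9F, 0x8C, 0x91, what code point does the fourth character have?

U+FA35

Offset 0: leading byte 0x57 = 01010111 → 1-byte char #1 = 57.
Offset 1: leading byte 0xF0 = 11110000 → 4-byte char #2 = F0 9F 8E A2.
Offset 5: leading byte 0xF0 = 11110000 → 4-byte char #3 = F0 90 80 A0.
Offset 9: leading byte 0xEF = 11101111 → 3-byte char #4 = EF A8 B5.
Leading byte 0xEF = 11101111 matches 1110xxxx → 3-byte sequence.
Byte 1: 0xEF = 11101111, payload 1111 (4 bits).
Byte 2: 0xA8 = 10101000 (10xxxxxx ✓), payload 101000.
Byte 3: 0xB5 = 10110101 (10xxxxxx ✓), payload 110101.
Concatenate: 1111101000110101 = 0xFA35 (16 bits → U+FA35).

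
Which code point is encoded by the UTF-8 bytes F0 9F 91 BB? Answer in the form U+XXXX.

Leading byte 0xF0 = 11110000 matches 11110xxx → 4-byte sequence.
Byte 1: 0xF0 = 11110000, payload 000 (3 bits).
Byte 2: 0x9F = 10011111 (10xxxxxx ✓), payload 011111.
Byte 3: 0x91 = 10010001 (10xxxxxx ✓), payload 010001.
Byte 4: 0xBB = 10111011 (10xxxxxx ✓), payload 111011.
Concatenate: 000011111010001111011 = 0x1F47B (21 bits → U+1F47B).

U+1F47B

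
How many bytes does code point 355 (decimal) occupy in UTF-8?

U+0163 = 0x163. UTF-8 uses 1 byte below 0x80, 2 below 0x800, 3 below 0x10000, 4 up to 0x10FFFF. 0x163 is in U+0080–U+07FF → 2 bytes.

2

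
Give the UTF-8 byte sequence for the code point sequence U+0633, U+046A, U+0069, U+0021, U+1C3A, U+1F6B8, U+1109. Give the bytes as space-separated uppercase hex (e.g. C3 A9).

U+0633: 2-byte form → D8 B3.
U+046A: 2-byte form → D1 AA.
U+0069: 1-byte form → 69.
U+0021: 1-byte form → 21.
U+1C3A: 3-byte form → E1 B0 BA.
U+1F6B8: 4-byte form → F0 9F 9A B8.
U+1109: 3-byte form → E1 84 89.
Concatenated (16 bytes): D8 B3 D1 AA 69 21 E1 B0 BA F0 9F 9A B8 E1 84 89.

D8 B3 D1 AA 69 21 E1 B0 BA F0 9F 9A B8 E1 84 89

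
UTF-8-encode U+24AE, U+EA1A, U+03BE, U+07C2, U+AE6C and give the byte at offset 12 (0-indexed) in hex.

0xAC

U+24AE → 3-byte form E2 92 AE at offsets 0–2.
U+EA1A → 3-byte form EE A8 9A at offsets 3–5.
U+03BE → 2-byte form CE BE at offsets 6–7.
U+07C2 → 2-byte form DF 82 at offsets 8–9.
U+AE6C → 3-byte form EA B9 AC at offsets 10–12.
Offset 12 falls in char 5's range; it's byte 3 of EA B9 AC = 0xAC.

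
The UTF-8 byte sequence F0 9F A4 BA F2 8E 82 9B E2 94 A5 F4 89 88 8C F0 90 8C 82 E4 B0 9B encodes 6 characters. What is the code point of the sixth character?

U+4C1B

Offset 0: leading byte 0xF0 = 11110000 → 4-byte char #1 = F0 9F A4 BA.
Offset 4: leading byte 0xF2 = 11110010 → 4-byte char #2 = F2 8E 82 9B.
Offset 8: leading byte 0xE2 = 11100010 → 3-byte char #3 = E2 94 A5.
Offset 11: leading byte 0xF4 = 11110100 → 4-byte char #4 = F4 89 88 8C.
Offset 15: leading byte 0xF0 = 11110000 → 4-byte char #5 = F0 90 8C 82.
Offset 19: leading byte 0xE4 = 11100100 → 3-byte char #6 = E4 B0 9B.
Leading byte 0xE4 = 11100100 matches 1110xxxx → 3-byte sequence.
Byte 1: 0xE4 = 11100100, payload 0100 (4 bits).
Byte 2: 0xB0 = 10110000 (10xxxxxx ✓), payload 110000.
Byte 3: 0x9B = 10011011 (10xxxxxx ✓), payload 011011.
Concatenate: 0100110000011011 = 0x4C1B (16 bits → U+4C1B).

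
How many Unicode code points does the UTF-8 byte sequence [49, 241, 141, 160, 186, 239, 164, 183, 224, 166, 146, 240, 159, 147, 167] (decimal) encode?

Byte at offset 0: 0x31 = 00110001 → 1-byte char (#1). Advance 1.
Byte at offset 1: 0xF1 = 11110001 → 4-byte char (#2). Advance 4.
Byte at offset 5: 0xEF = 11101111 → 3-byte char (#3). Advance 3.
Byte at offset 8: 0xE0 = 11100000 → 3-byte char (#4). Advance 3.
Byte at offset 11: 0xF0 = 11110000 → 4-byte char (#5). Advance 4.
Reached end at offset 15 after 5 code points.

5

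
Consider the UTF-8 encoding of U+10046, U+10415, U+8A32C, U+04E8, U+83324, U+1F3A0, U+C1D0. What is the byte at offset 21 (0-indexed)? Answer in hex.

U+10046 → 4-byte form F0 90 81 86 at offsets 0–3.
U+10415 → 4-byte form F0 90 90 95 at offsets 4–7.
U+8A32C → 4-byte form F2 8A 8C AC at offsets 8–11.
U+04E8 → 2-byte form D3 A8 at offsets 12–13.
U+83324 → 4-byte form F2 83 8C A4 at offsets 14–17.
U+1F3A0 → 4-byte form F0 9F 8E A0 at offsets 18–21.
Offset 21 falls in char 6's range; it's byte 4 of F0 9F 8E A0 = 0xA0.

0xA0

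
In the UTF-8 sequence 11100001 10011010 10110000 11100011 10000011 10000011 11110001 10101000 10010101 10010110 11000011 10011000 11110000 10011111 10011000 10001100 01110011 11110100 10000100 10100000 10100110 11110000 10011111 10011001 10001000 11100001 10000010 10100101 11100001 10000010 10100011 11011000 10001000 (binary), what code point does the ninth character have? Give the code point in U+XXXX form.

Offset 0: leading byte 0xE1 = 11100001 → 3-byte char #1 = E1 9A B0.
Offset 3: leading byte 0xE3 = 11100011 → 3-byte char #2 = E3 83 83.
Offset 6: leading byte 0xF1 = 11110001 → 4-byte char #3 = F1 A8 95 96.
Offset 10: leading byte 0xC3 = 11000011 → 2-byte char #4 = C3 98.
Offset 12: leading byte 0xF0 = 11110000 → 4-byte char #5 = F0 9F 98 8C.
Offset 16: leading byte 0x73 = 01110011 → 1-byte char #6 = 73.
Offset 17: leading byte 0xF4 = 11110100 → 4-byte char #7 = F4 84 A0 A6.
Offset 21: leading byte 0xF0 = 11110000 → 4-byte char #8 = F0 9F 99 88.
Offset 25: leading byte 0xE1 = 11100001 → 3-byte char #9 = E1 82 A5.
Leading byte 0xE1 = 11100001 matches 1110xxxx → 3-byte sequence.
Byte 1: 0xE1 = 11100001, payload 0001 (4 bits).
Byte 2: 0x82 = 10000010 (10xxxxxx ✓), payload 000010.
Byte 3: 0xA5 = 10100101 (10xxxxxx ✓), payload 100101.
Concatenate: 0001000010100101 = 0x10A5 (16 bits → U+10A5).

U+10A5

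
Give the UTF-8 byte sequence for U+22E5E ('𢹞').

U+22E5E = 0x22E5E = 142942 decimal. In range U+10000–U+10FFFF → 4-byte form: 11110xxx 10xxxxxx 10xxxxxx 10xxxxxx.
Binary (21 bits): 000100010111001011110.
Split 3+6+6+6: 000 | 100010 | 111001 | 011110.
Byte 1: 11110000 = 0xF0.
Byte 2: 10100010 = 0xA2.
Byte 3: 10111001 = 0xB9.
Byte 4: 10011110 = 0x9E.

F0 A2 B9 9E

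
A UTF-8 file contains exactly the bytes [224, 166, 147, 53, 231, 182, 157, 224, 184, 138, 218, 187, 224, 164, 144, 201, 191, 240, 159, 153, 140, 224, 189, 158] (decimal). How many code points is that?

Byte at offset 0: 0xE0 = 11100000 → 3-byte char (#1). Advance 3.
Byte at offset 3: 0x35 = 00110101 → 1-byte char (#2). Advance 1.
Byte at offset 4: 0xE7 = 11100111 → 3-byte char (#3). Advance 3.
Byte at offset 7: 0xE0 = 11100000 → 3-byte char (#4). Advance 3.
Byte at offset 10: 0xDA = 11011010 → 2-byte char (#5). Advance 2.
Byte at offset 12: 0xE0 = 11100000 → 3-byte char (#6). Advance 3.
Byte at offset 15: 0xC9 = 11001001 → 2-byte char (#7). Advance 2.
Byte at offset 17: 0xF0 = 11110000 → 4-byte char (#8). Advance 4.
Byte at offset 21: 0xE0 = 11100000 → 3-byte char (#9). Advance 3.
Reached end at offset 24 after 9 code points.

9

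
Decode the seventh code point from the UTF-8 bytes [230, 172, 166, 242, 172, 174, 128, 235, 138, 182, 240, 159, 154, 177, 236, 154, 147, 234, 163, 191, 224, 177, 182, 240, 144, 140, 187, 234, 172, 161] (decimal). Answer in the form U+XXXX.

U+0C76

Offset 0: leading byte 0xE6 = 11100110 → 3-byte char #1 = E6 AC A6.
Offset 3: leading byte 0xF2 = 11110010 → 4-byte char #2 = F2 AC AE 80.
Offset 7: leading byte 0xEB = 11101011 → 3-byte char #3 = EB 8A B6.
Offset 10: leading byte 0xF0 = 11110000 → 4-byte char #4 = F0 9F 9A B1.
Offset 14: leading byte 0xEC = 11101100 → 3-byte char #5 = EC 9A 93.
Offset 17: leading byte 0xEA = 11101010 → 3-byte char #6 = EA A3 BF.
Offset 20: leading byte 0xE0 = 11100000 → 3-byte char #7 = E0 B1 B6.
Leading byte 0xE0 = 11100000 matches 1110xxxx → 3-byte sequence.
Byte 1: 0xE0 = 11100000, payload 0000 (4 bits).
Byte 2: 0xB1 = 10110001 (10xxxxxx ✓), payload 110001.
Byte 3: 0xB6 = 10110110 (10xxxxxx ✓), payload 110110.
Concatenate: 0000110001110110 = 0xC76 (16 bits → U+0C76).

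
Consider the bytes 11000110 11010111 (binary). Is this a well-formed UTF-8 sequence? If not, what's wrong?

invalid (non-continuation byte where continuation expected)

Leading byte 0xC6 = 11000110 → 2-byte form.
Byte 2 is 0xD7 = 11010111, which is not 10xxxxxx — expected a continuation byte.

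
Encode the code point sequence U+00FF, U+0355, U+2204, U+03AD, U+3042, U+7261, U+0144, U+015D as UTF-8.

C3 BF CD 95 E2 88 84 CE AD E3 81 82 E7 89 A1 C5 84 C5 9D

U+00FF: 2-byte form → C3 BF.
U+0355: 2-byte form → CD 95.
U+2204: 3-byte form → E2 88 84.
U+03AD: 2-byte form → CE AD.
U+3042: 3-byte form → E3 81 82.
U+7261: 3-byte form → E7 89 A1.
U+0144: 2-byte form → C5 84.
U+015D: 2-byte form → C5 9D.
Concatenated (19 bytes): C3 BF CD 95 E2 88 84 CE AD E3 81 82 E7 89 A1 C5 84 C5 9D.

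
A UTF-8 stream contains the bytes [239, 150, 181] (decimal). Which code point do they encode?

Leading byte 0xEF = 11101111 matches 1110xxxx → 3-byte sequence.
Byte 1: 0xEF = 11101111, payload 1111 (4 bits).
Byte 2: 0x96 = 10010110 (10xxxxxx ✓), payload 010110.
Byte 3: 0xB5 = 10110101 (10xxxxxx ✓), payload 110101.
Concatenate: 1111010110110101 = 0xF5B5 (16 bits → U+F5B5).

U+F5B5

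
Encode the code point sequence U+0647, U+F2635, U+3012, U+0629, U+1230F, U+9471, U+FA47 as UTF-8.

D9 87 F3 B2 98 B5 E3 80 92 D8 A9 F0 92 8C 8F E9 91 B1 EF A9 87

U+0647: 2-byte form → D9 87.
U+F2635: 4-byte form → F3 B2 98 B5.
U+3012: 3-byte form → E3 80 92.
U+0629: 2-byte form → D8 A9.
U+1230F: 4-byte form → F0 92 8C 8F.
U+9471: 3-byte form → E9 91 B1.
U+FA47: 3-byte form → EF A9 87.
Concatenated (21 bytes): D9 87 F3 B2 98 B5 E3 80 92 D8 A9 F0 92 8C 8F E9 91 B1 EF A9 87.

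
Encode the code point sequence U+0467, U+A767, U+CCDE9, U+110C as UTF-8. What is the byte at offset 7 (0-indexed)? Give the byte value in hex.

U+0467 → 2-byte form D1 A7 at offsets 0–1.
U+A767 → 3-byte form EA 9D A7 at offsets 2–4.
U+CCDE9 → 4-byte form F3 8C B7 A9 at offsets 5–8.
Offset 7 falls in char 3's range; it's byte 3 of F3 8C B7 A9 = 0xB7.

0xB7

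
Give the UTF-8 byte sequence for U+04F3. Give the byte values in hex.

D3 B3

U+04F3 = 0x4F3 = 1267 decimal. In range U+0080–U+07FF → 2-byte form: 110xxxxx 10xxxxxx.
Binary (11 bits): 10011110011.
Split 5+6: 10011 | 110011.
Byte 1: 11010011 = 0xD3.
Byte 2: 10110011 = 0xB3.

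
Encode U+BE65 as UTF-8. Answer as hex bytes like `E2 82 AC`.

EB B9 A5

U+BE65 = 0xBE65 = 48741 decimal. In range U+0800–U+FFFF → 3-byte form: 1110xxxx 10xxxxxx 10xxxxxx.
Binary (16 bits): 1011111001100101.
Split 4+6+6: 1011 | 111001 | 100101.
Byte 1: 11101011 = 0xEB.
Byte 2: 10111001 = 0xB9.
Byte 3: 10100101 = 0xA5.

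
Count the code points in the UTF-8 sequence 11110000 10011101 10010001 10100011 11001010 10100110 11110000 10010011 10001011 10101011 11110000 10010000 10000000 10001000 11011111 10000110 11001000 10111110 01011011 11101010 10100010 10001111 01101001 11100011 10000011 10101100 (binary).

10

Byte at offset 0: 0xF0 = 11110000 → 4-byte char (#1). Advance 4.
Byte at offset 4: 0xCA = 11001010 → 2-byte char (#2). Advance 2.
Byte at offset 6: 0xF0 = 11110000 → 4-byte char (#3). Advance 4.
Byte at offset 10: 0xF0 = 11110000 → 4-byte char (#4). Advance 4.
Byte at offset 14: 0xDF = 11011111 → 2-byte char (#5). Advance 2.
Byte at offset 16: 0xC8 = 11001000 → 2-byte char (#6). Advance 2.
Byte at offset 18: 0x5B = 01011011 → 1-byte char (#7). Advance 1.
Byte at offset 19: 0xEA = 11101010 → 3-byte char (#8). Advance 3.
Byte at offset 22: 0x69 = 01101001 → 1-byte char (#9). Advance 1.
Byte at offset 23: 0xE3 = 11100011 → 3-byte char (#10). Advance 3.
Reached end at offset 26 after 10 code points.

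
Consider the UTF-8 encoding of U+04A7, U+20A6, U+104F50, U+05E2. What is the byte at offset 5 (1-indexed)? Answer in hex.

1-indexed offset 5 is 0-indexed offset 4.
U+04A7 → 2-byte form D2 A7 at offsets 0–1.
U+20A6 → 3-byte form E2 82 A6 at offsets 2–4.
Offset 4 falls in char 2's range; it's byte 3 of E2 82 A6 = 0xA6.

0xA6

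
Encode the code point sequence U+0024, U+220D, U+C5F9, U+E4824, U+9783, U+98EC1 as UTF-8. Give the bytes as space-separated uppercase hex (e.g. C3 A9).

24 E2 88 8D EC 97 B9 F3 A4 A0 A4 E9 9E 83 F2 98 BB 81

U+0024: 1-byte form → 24.
U+220D: 3-byte form → E2 88 8D.
U+C5F9: 3-byte form → EC 97 B9.
U+E4824: 4-byte form → F3 A4 A0 A4.
U+9783: 3-byte form → E9 9E 83.
U+98EC1: 4-byte form → F2 98 BB 81.
Concatenated (18 bytes): 24 E2 88 8D EC 97 B9 F3 A4 A0 A4 E9 9E 83 F2 98 BB 81.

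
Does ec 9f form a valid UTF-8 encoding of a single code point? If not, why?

Leading byte 0xEC = 11101100 → 3-byte form, but only 2 bytes are present.

invalid (sequence truncated)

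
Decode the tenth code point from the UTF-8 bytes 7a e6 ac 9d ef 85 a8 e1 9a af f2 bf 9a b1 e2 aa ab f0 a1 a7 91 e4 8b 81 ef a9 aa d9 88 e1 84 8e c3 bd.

Offset 0: leading byte 0x7A = 01111010 → 1-byte char #1 = 7A.
Offset 1: leading byte 0xE6 = 11100110 → 3-byte char #2 = E6 AC 9D.
Offset 4: leading byte 0xEF = 11101111 → 3-byte char #3 = EF 85 A8.
Offset 7: leading byte 0xE1 = 11100001 → 3-byte char #4 = E1 9A AF.
Offset 10: leading byte 0xF2 = 11110010 → 4-byte char #5 = F2 BF 9A B1.
Offset 14: leading byte 0xE2 = 11100010 → 3-byte char #6 = E2 AA AB.
Offset 17: leading byte 0xF0 = 11110000 → 4-byte char #7 = F0 A1 A7 91.
Offset 21: leading byte 0xE4 = 11100100 → 3-byte char #8 = E4 8B 81.
Offset 24: leading byte 0xEF = 11101111 → 3-byte char #9 = EF A9 AA.
Offset 27: leading byte 0xD9 = 11011001 → 2-byte char #10 = D9 88.
Leading byte 0xD9 = 11011001 matches 110xxxxx → 2-byte sequence.
Byte 1: 0xD9 = 11011001, payload 11001 (5 bits).
Byte 2: 0x88 = 10001000 (10xxxxxx ✓), payload 001000.
Concatenate: 11001001000 = 0x648 (11 bits → U+0648).

U+0648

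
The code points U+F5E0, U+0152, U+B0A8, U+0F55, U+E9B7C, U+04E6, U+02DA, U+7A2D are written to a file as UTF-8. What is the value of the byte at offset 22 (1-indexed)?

0xAD

1-indexed offset 22 is 0-indexed offset 21.
U+F5E0 → 3-byte form EF 97 A0 at offsets 0–2.
U+0152 → 2-byte form C5 92 at offsets 3–4.
U+B0A8 → 3-byte form EB 82 A8 at offsets 5–7.
U+0F55 → 3-byte form E0 BD 95 at offsets 8–10.
U+E9B7C → 4-byte form F3 A9 AD BC at offsets 11–14.
U+04E6 → 2-byte form D3 A6 at offsets 15–16.
U+02DA → 2-byte form CB 9A at offsets 17–18.
U+7A2D → 3-byte form E7 A8 AD at offsets 19–21.
Offset 21 falls in char 8's range; it's byte 3 of E7 A8 AD = 0xAD.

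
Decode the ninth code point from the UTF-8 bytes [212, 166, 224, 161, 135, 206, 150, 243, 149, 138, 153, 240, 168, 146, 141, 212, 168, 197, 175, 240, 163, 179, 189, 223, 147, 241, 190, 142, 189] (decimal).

U+07D3

Offset 0: leading byte 0xD4 = 11010100 → 2-byte char #1 = D4 A6.
Offset 2: leading byte 0xE0 = 11100000 → 3-byte char #2 = E0 A1 87.
Offset 5: leading byte 0xCE = 11001110 → 2-byte char #3 = CE 96.
Offset 7: leading byte 0xF3 = 11110011 → 4-byte char #4 = F3 95 8A 99.
Offset 11: leading byte 0xF0 = 11110000 → 4-byte char #5 = F0 A8 92 8D.
Offset 15: leading byte 0xD4 = 11010100 → 2-byte char #6 = D4 A8.
Offset 17: leading byte 0xC5 = 11000101 → 2-byte char #7 = C5 AF.
Offset 19: leading byte 0xF0 = 11110000 → 4-byte char #8 = F0 A3 B3 BD.
Offset 23: leading byte 0xDF = 11011111 → 2-byte char #9 = DF 93.
Leading byte 0xDF = 11011111 matches 110xxxxx → 2-byte sequence.
Byte 1: 0xDF = 11011111, payload 11111 (5 bits).
Byte 2: 0x93 = 10010011 (10xxxxxx ✓), payload 010011.
Concatenate: 11111010011 = 0x7D3 (11 bits → U+07D3).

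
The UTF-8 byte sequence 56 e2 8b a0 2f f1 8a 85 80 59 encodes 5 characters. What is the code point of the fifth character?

U+0059

Offset 0: leading byte 0x56 = 01010110 → 1-byte char #1 = 56.
Offset 1: leading byte 0xE2 = 11100010 → 3-byte char #2 = E2 8B A0.
Offset 4: leading byte 0x2F = 00101111 → 1-byte char #3 = 2F.
Offset 5: leading byte 0xF1 = 11110001 → 4-byte char #4 = F1 8A 85 80.
Offset 9: leading byte 0x59 = 01011001 → 1-byte char #5 = 59.
Leading byte 0x59 = 01011001 matches 0xxxxxxx → 1-byte sequence.
Byte 1: 0x59 = 01011001, payload 1011001 (7 bits).
Concatenate: 1011001 = 0x59 (7 bits → U+0059).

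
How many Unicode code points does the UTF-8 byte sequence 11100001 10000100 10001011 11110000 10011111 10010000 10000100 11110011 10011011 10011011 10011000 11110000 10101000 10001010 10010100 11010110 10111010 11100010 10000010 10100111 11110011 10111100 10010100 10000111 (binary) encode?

Byte at offset 0: 0xE1 = 11100001 → 3-byte char (#1). Advance 3.
Byte at offset 3: 0xF0 = 11110000 → 4-byte char (#2). Advance 4.
Byte at offset 7: 0xF3 = 11110011 → 4-byte char (#3). Advance 4.
Byte at offset 11: 0xF0 = 11110000 → 4-byte char (#4). Advance 4.
Byte at offset 15: 0xD6 = 11010110 → 2-byte char (#5). Advance 2.
Byte at offset 17: 0xE2 = 11100010 → 3-byte char (#6). Advance 3.
Byte at offset 20: 0xF3 = 11110011 → 4-byte char (#7). Advance 4.
Reached end at offset 24 after 7 code points.

7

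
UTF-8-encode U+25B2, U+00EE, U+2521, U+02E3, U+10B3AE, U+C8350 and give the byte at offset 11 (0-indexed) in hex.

U+25B2 → 3-byte form E2 96 B2 at offsets 0–2.
U+00EE → 2-byte form C3 AE at offsets 3–4.
U+2521 → 3-byte form E2 94 A1 at offsets 5–7.
U+02E3 → 2-byte form CB A3 at offsets 8–9.
U+10B3AE → 4-byte form F4 8B 8E AE at offsets 10–13.
Offset 11 falls in char 5's range; it's byte 2 of F4 8B 8E AE = 0x8B.

0x8B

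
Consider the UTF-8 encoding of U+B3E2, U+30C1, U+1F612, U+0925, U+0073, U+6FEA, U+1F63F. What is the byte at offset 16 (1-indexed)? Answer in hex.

1-indexed offset 16 is 0-indexed offset 15.
U+B3E2 → 3-byte form EB 8F A2 at offsets 0–2.
U+30C1 → 3-byte form E3 83 81 at offsets 3–5.
U+1F612 → 4-byte form F0 9F 98 92 at offsets 6–9.
U+0925 → 3-byte form E0 A4 A5 at offsets 10–12.
U+0073 → 1-byte form 73 at offsets 13–13.
U+6FEA → 3-byte form E6 BF AA at offsets 14–16.
Offset 15 falls in char 6's range; it's byte 2 of E6 BF AA = 0xBF.

0xBF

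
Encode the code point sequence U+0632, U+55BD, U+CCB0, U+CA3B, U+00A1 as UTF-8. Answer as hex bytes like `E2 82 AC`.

U+0632: 2-byte form → D8 B2.
U+55BD: 3-byte form → E5 96 BD.
U+CCB0: 3-byte form → EC B2 B0.
U+CA3B: 3-byte form → EC A8 BB.
U+00A1: 2-byte form → C2 A1.
Concatenated (13 bytes): D8 B2 E5 96 BD EC B2 B0 EC A8 BB C2 A1.

D8 B2 E5 96 BD EC B2 B0 EC A8 BB C2 A1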